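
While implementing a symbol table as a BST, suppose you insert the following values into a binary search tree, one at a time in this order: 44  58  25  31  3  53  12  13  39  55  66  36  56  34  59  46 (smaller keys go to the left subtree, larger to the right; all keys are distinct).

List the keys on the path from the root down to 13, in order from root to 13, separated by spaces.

Insert 44: tree is empty, so 44 becomes the root.
Insert 58: 58 > 44 → go right. Place as right child of 44.
Insert 25: 25 < 44 → go left. Place as left child of 44.
Insert 31: 31 < 44 → go left; 31 > 25 → go right. Place as right child of 25.
Insert 3: 3 < 44 → go left; 3 < 25 → go left. Place as left child of 25.
Insert 53: 53 > 44 → go right; 53 < 58 → go left. Place as left child of 58.
Insert 12: 12 < 44 → go left; 12 < 25 → go left; 12 > 3 → go right. Place as right child of 3.
Insert 13: 13 < 44 → go left; 13 < 25 → go left; 13 > 3 → go right; 13 > 12 → go right. Place as right child of 12.
Insert 39: 39 < 44 → go left; 39 > 25 → go right; 39 > 31 → go right. Place as right child of 31.
Insert 55: 55 > 44 → go right; 55 < 58 → go left; 55 > 53 → go right. Place as right child of 53.
Insert 66: 66 > 44 → go right; 66 > 58 → go right. Place as right child of 58.
Insert 36: 36 < 44 → go left; 36 > 25 → go right; 36 > 31 → go right; 36 < 39 → go left. Place as left child of 39.
Insert 56: 56 > 44 → go right; 56 < 58 → go left; 56 > 53 → go right; 56 > 55 → go right. Place as right child of 55.
Insert 34: 34 < 44 → go left; 34 > 25 → go right; 34 > 31 → go right; 34 < 39 → go left; 34 < 36 → go left. Place as left child of 36.
Insert 59: 59 > 44 → go right; 59 > 58 → go right; 59 < 66 → go left. Place as left child of 66.
Insert 46: 46 > 44 → go right; 46 < 58 → go left; 46 < 53 → go left. Place as left child of 53.

44 25 3 12 13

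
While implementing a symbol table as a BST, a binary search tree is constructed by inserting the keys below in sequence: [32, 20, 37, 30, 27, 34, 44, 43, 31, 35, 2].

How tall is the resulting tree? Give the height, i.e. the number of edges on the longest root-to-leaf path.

3

32: root
20: left child of 32 (depth 1)
37: right child of 32 (depth 1)
30: right child of 20 (depth 2)
27: left child of 30 (depth 3)
34: left child of 37 (depth 2)
44: right child of 37 (depth 2)
43: left child of 44 (depth 3)
31: right child of 30 (depth 3)
35: right child of 34 (depth 3)
2: left child of 20 (depth 2)

The deepest node is 27 at depth 3.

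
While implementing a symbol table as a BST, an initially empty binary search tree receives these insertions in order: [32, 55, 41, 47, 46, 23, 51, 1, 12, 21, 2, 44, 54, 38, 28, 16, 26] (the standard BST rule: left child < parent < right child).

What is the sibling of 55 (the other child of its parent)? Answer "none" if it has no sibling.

23

Resulting structure (node: left, right):
  32: L=23, R=55
  55: L=41, R=–
  41: L=38, R=47
  47: L=46, R=51
  46: L=44, R=–
  23: L=1, R=28
  51: L=–, R=54
  1: L=–, R=12
  12: L=2, R=21
  21: L=16, R=–
  2: L=–, R=–
  44: L=–, R=–
  54: L=–, R=–
  38: L=–, R=–
  28: L=26, R=–
  16: L=–, R=–
  26: L=–, R=–

55's parent is 32; the other child of 32 is 23.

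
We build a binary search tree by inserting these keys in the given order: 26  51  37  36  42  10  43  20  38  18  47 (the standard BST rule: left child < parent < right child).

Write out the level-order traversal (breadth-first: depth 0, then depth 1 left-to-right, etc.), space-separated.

26: root
51: right child of 26 (depth 1)
37: left child of 51 (depth 2)
36: left child of 37 (depth 3)
42: right child of 37 (depth 3)
10: left child of 26 (depth 1)
43: right child of 42 (depth 4)
20: right child of 10 (depth 2)
38: left child of 42 (depth 4)
18: left child of 20 (depth 3)
47: right child of 43 (depth 5)

26 10 51 20 37 18 36 42 38 43 47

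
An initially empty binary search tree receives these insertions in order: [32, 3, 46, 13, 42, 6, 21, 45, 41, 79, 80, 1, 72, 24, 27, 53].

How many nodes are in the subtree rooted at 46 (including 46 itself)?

8

32: root
3: left child of 32 (depth 1)
46: right child of 32 (depth 1)
13: right child of 3 (depth 2)
42: left child of 46 (depth 2)
6: left child of 13 (depth 3)
21: right child of 13 (depth 3)
45: right child of 42 (depth 3)
41: left child of 42 (depth 3)
79: right child of 46 (depth 2)
80: right child of 79 (depth 3)
1: left child of 3 (depth 2)
72: left child of 79 (depth 3)
24: right child of 21 (depth 4)
27: right child of 24 (depth 5)
53: left child of 72 (depth 4)

Subtree rooted at 46 contains: 46, 42, 41, 45, 79, 72, 53, 80 — 8 nodes.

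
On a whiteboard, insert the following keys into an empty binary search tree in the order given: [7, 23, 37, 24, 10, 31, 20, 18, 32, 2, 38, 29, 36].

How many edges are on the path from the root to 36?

7: root
23: right child of 7 (depth 1)
37: right child of 23 (depth 2)
24: left child of 37 (depth 3)
10: left child of 23 (depth 2)
31: right child of 24 (depth 4)
20: right child of 10 (depth 3)
18: left child of 20 (depth 4)
32: right child of 31 (depth 5)
2: left child of 7 (depth 1)
38: right child of 37 (depth 3)
29: left child of 31 (depth 5)
36: right child of 32 (depth 6)

Path to 36: 7 → 23 → 37 → 24 → 31 → 32 → 36, which is 6 edges.

6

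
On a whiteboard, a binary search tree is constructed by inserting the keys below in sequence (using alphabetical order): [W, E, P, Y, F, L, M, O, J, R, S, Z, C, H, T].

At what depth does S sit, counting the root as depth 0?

Insert W: tree is empty, so W becomes the root.
Insert E: E < W → go left. Place as left child of W.
Insert P: P < W → go left; P > E → go right. Place as right child of E.
Insert Y: Y > W → go right. Place as right child of W.
Insert F: F < W → go left; F > E → go right; F < P → go left. Place as left child of P.
Insert L: L < W → go left; L > E → go right; L < P → go left; L > F → go right. Place as right child of F.
Insert M: M < W → go left; M > E → go right; M < P → go left; M > F → go right; M > L → go right. Place as right child of L.
Insert O: O < W → go left; O > E → go right; O < P → go left; O > F → go right; O > L → go right; O > M → go right. Place as right child of M.
Insert J: J < W → go left; J > E → go right; J < P → go left; J > F → go right; J < L → go left. Place as left child of L.
Insert R: R < W → go left; R > E → go right; R > P → go right. Place as right child of P.
Insert S: S < W → go left; S > E → go right; S > P → go right; S > R → go right. Place as right child of R.
Insert Z: Z > W → go right; Z > Y → go right. Place as right child of Y.
Insert C: C < W → go left; C < E → go left. Place as left child of E.
Insert H: H < W → go left; H > E → go right; H < P → go left; H > F → go right; H < L → go left; H < J → go left. Place as left child of J.
Insert T: T < W → go left; T > E → go right; T > P → go right; T > R → go right; T > S → go right. Place as right child of S.

Path to S: W → E → P → R → S, which is 4 edges.

4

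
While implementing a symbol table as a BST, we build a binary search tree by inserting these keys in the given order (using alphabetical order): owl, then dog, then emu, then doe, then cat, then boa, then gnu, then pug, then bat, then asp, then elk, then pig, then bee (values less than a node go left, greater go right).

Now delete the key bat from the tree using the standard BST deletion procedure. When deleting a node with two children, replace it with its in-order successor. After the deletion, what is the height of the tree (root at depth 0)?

owl: root
dog: left child of owl (depth 1)
emu: right child of dog (depth 2)
doe: left child of dog (depth 2)
cat: left child of doe (depth 3)
boa: left child of cat (depth 4)
gnu: right child of emu (depth 3)
pug: right child of owl (depth 1)
bat: left child of boa (depth 5)
asp: left child of bat (depth 6)
elk: left child of emu (depth 3)
pig: left child of pug (depth 2)
bee: right child of bat (depth 6)

Delete bat (two children — replace with in-order successor).
After deletion, deepest node is asp at depth 6.

6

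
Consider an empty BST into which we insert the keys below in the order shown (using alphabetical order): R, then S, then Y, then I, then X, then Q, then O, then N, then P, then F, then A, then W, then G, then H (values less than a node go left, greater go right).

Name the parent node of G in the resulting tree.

Resulting structure (node: left, right):
  R: L=I, R=S
  S: L=–, R=Y
  Y: L=X, R=–
  I: L=F, R=Q
  X: L=W, R=–
  Q: L=O, R=–
  O: L=N, R=P
  N: L=–, R=–
  P: L=–, R=–
  F: L=A, R=G
  A: L=–, R=–
  W: L=–, R=–
  G: L=–, R=H
  H: L=–, R=–

F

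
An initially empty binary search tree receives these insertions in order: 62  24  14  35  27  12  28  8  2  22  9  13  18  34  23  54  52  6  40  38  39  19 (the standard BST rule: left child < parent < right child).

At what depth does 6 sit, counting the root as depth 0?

62: root
24: left child of 62 (depth 1)
14: left child of 24 (depth 2)
35: right child of 24 (depth 2)
27: left child of 35 (depth 3)
12: left child of 14 (depth 3)
28: right child of 27 (depth 4)
8: left child of 12 (depth 4)
2: left child of 8 (depth 5)
22: right child of 14 (depth 3)
9: right child of 8 (depth 5)
13: right child of 12 (depth 4)
18: left child of 22 (depth 4)
34: right child of 28 (depth 5)
23: right child of 22 (depth 4)
54: right child of 35 (depth 3)
52: left child of 54 (depth 4)
6: right child of 2 (depth 6)
40: left child of 52 (depth 5)
38: left child of 40 (depth 6)
39: right child of 38 (depth 7)
19: right child of 18 (depth 5)

Path to 6: 62 → 24 → 14 → 12 → 8 → 2 → 6, which is 6 edges.

6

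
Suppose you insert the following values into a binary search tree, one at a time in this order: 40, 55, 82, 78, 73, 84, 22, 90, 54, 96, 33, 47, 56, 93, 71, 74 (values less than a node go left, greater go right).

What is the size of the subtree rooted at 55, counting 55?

40: root
55: right child of 40 (depth 1)
82: right child of 55 (depth 2)
78: left child of 82 (depth 3)
73: left child of 78 (depth 4)
84: right child of 82 (depth 3)
22: left child of 40 (depth 1)
90: right child of 84 (depth 4)
54: left child of 55 (depth 2)
96: right child of 90 (depth 5)
33: right child of 22 (depth 2)
47: left child of 54 (depth 3)
56: left child of 73 (depth 5)
93: left child of 96 (depth 6)
71: right child of 56 (depth 6)
74: right child of 73 (depth 5)

Subtree rooted at 55 contains: 55, 54, 47, 82, 78, 73, 56, 71, 74, 84, 90, 96, 93 — 13 nodes.

13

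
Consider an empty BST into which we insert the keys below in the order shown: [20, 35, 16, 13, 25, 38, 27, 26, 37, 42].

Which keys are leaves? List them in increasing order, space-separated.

13 26 37 42

Resulting structure (node: left, right):
  20: L=16, R=35
  35: L=25, R=38
  16: L=13, R=–
  13: L=–, R=–
  25: L=–, R=27
  38: L=37, R=42
  27: L=26, R=–
  26: L=–, R=–
  37: L=–, R=–
  42: L=–, R=–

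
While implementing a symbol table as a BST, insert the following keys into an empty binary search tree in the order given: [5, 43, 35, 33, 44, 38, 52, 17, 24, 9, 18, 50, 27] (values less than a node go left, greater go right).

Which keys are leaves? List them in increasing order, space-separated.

9 18 27 38 50

Insert 5: tree is empty, so 5 becomes the root.
Insert 43: 43 > 5 → go right. Place as right child of 5.
Insert 35: 35 > 5 → go right; 35 < 43 → go left. Place as left child of 43.
Insert 33: 33 > 5 → go right; 33 < 43 → go left; 33 < 35 → go left. Place as left child of 35.
Insert 44: 44 > 5 → go right; 44 > 43 → go right. Place as right child of 43.
Insert 38: 38 > 5 → go right; 38 < 43 → go left; 38 > 35 → go right. Place as right child of 35.
Insert 52: 52 > 5 → go right; 52 > 43 → go right; 52 > 44 → go right. Place as right child of 44.
Insert 17: 17 > 5 → go right; 17 < 43 → go left; 17 < 35 → go left; 17 < 33 → go left. Place as left child of 33.
Insert 24: 24 > 5 → go right; 24 < 43 → go left; 24 < 35 → go left; 24 < 33 → go left; 24 > 17 → go right. Place as right child of 17.
Insert 9: 9 > 5 → go right; 9 < 43 → go left; 9 < 35 → go left; 9 < 33 → go left; 9 < 17 → go left. Place as left child of 17.
Insert 18: 18 > 5 → go right; 18 < 43 → go left; 18 < 35 → go left; 18 < 33 → go left; 18 > 17 → go right; 18 < 24 → go left. Place as left child of 24.
Insert 50: 50 > 5 → go right; 50 > 43 → go right; 50 > 44 → go right; 50 < 52 → go left. Place as left child of 52.
Insert 27: 27 > 5 → go right; 27 < 43 → go left; 27 < 35 → go left; 27 < 33 → go left; 27 > 17 → go right; 27 > 24 → go right. Place as right child of 24.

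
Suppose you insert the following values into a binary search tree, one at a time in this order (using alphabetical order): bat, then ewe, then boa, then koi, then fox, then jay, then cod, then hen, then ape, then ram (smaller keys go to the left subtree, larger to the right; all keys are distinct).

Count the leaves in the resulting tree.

bat: root
ewe: right child of bat (depth 1)
boa: left child of ewe (depth 2)
koi: right child of ewe (depth 2)
fox: left child of koi (depth 3)
jay: right child of fox (depth 4)
cod: right child of boa (depth 3)
hen: left child of jay (depth 5)
ape: left child of bat (depth 1)
ram: right child of koi (depth 3)

Leaves: ape, cod, hen, ram — 4 in total.

4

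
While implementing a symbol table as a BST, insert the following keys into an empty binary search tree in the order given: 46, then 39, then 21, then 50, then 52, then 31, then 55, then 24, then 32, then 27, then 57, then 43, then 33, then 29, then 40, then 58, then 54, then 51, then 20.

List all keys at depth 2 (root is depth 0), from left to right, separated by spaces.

21 43 52

46: root
39: left child of 46 (depth 1)
21: left child of 39 (depth 2)
50: right child of 46 (depth 1)
52: right child of 50 (depth 2)
31: right child of 21 (depth 3)
55: right child of 52 (depth 3)
24: left child of 31 (depth 4)
32: right child of 31 (depth 4)
27: right child of 24 (depth 5)
57: right child of 55 (depth 4)
43: right child of 39 (depth 2)
33: right child of 32 (depth 5)
29: right child of 27 (depth 6)
40: left child of 43 (depth 3)
58: right child of 57 (depth 5)
54: left child of 55 (depth 4)
51: left child of 52 (depth 3)
20: left child of 21 (depth 3)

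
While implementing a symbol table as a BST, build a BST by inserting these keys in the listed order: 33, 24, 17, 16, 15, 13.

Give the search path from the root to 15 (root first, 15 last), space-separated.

33 24 17 16 15

Resulting structure (node: left, right):
  33: L=24, R=–
  24: L=17, R=–
  17: L=16, R=–
  16: L=15, R=–
  15: L=13, R=–
  13: L=–, R=–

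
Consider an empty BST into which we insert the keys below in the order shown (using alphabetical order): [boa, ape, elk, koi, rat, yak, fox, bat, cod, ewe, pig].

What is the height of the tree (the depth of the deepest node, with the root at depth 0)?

4

Resulting structure (node: left, right):
  boa: L=ape, R=elk
  ape: L=–, R=bat
  elk: L=cod, R=koi
  koi: L=fox, R=rat
  rat: L=pig, R=yak
  yak: L=–, R=–
  fox: L=ewe, R=–
  bat: L=–, R=–
  cod: L=–, R=–
  ewe: L=–, R=–
  pig: L=–, R=–

The deepest node is yak at depth 4.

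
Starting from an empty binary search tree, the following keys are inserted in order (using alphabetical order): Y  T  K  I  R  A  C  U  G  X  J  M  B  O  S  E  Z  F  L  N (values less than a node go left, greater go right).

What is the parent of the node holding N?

O

Y: root
T: left child of Y (depth 1)
K: left child of T (depth 2)
I: left child of K (depth 3)
R: right child of K (depth 3)
A: left child of I (depth 4)
C: right child of A (depth 5)
U: right child of T (depth 2)
G: right child of C (depth 6)
X: right child of U (depth 3)
J: right child of I (depth 4)
M: left child of R (depth 4)
B: left child of C (depth 6)
O: right child of M (depth 5)
S: right child of R (depth 4)
E: left child of G (depth 7)
Z: right child of Y (depth 1)
F: right child of E (depth 8)
L: left child of M (depth 5)
N: left child of O (depth 6)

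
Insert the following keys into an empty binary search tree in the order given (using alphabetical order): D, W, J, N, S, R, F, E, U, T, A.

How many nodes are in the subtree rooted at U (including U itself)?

2

Resulting structure (node: left, right):
  D: L=A, R=W
  W: L=J, R=–
  J: L=F, R=N
  N: L=–, R=S
  S: L=R, R=U
  R: L=–, R=–
  F: L=E, R=–
  E: L=–, R=–
  U: L=T, R=–
  T: L=–, R=–
  A: L=–, R=–

Subtree rooted at U contains: U, T — 2 nodes.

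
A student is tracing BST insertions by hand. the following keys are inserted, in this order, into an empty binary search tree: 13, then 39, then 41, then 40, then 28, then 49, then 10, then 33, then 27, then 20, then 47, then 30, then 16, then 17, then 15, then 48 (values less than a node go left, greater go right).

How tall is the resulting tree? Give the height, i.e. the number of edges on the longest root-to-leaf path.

13: root
39: right child of 13 (depth 1)
41: right child of 39 (depth 2)
40: left child of 41 (depth 3)
28: left child of 39 (depth 2)
49: right child of 41 (depth 3)
10: left child of 13 (depth 1)
33: right child of 28 (depth 3)
27: left child of 28 (depth 3)
20: left child of 27 (depth 4)
47: left child of 49 (depth 4)
30: left child of 33 (depth 4)
16: left child of 20 (depth 5)
17: right child of 16 (depth 6)
15: left child of 16 (depth 6)
48: right child of 47 (depth 5)

The deepest node is 17 at depth 6.

6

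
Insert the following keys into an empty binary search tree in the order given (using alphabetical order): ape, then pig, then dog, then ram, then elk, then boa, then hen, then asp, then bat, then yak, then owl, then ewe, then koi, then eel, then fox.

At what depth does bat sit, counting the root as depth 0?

5

Insert ape: tree is empty, so ape becomes the root.
Insert pig: pig > ape → go right. Place as right child of ape.
Insert dog: dog > ape → go right; dog < pig → go left. Place as left child of pig.
Insert ram: ram > ape → go right; ram > pig → go right. Place as right child of pig.
Insert elk: elk > ape → go right; elk < pig → go left; elk > dog → go right. Place as right child of dog.
Insert boa: boa > ape → go right; boa < pig → go left; boa < dog → go left. Place as left child of dog.
Insert hen: hen > ape → go right; hen < pig → go left; hen > dog → go right; hen > elk → go right. Place as right child of elk.
Insert asp: asp > ape → go right; asp < pig → go left; asp < dog → go left; asp < boa → go left. Place as left child of boa.
Insert bat: bat > ape → go right; bat < pig → go left; bat < dog → go left; bat < boa → go left; bat > asp → go right. Place as right child of asp.
Insert yak: yak > ape → go right; yak > pig → go right; yak > ram → go right. Place as right child of ram.
Insert owl: owl > ape → go right; owl < pig → go left; owl > dog → go right; owl > elk → go right; owl > hen → go right. Place as right child of hen.
Insert ewe: ewe > ape → go right; ewe < pig → go left; ewe > dog → go right; ewe > elk → go right; ewe < hen → go left. Place as left child of hen.
Insert koi: koi > ape → go right; koi < pig → go left; koi > dog → go right; koi > elk → go right; koi > hen → go right; koi < owl → go left. Place as left child of owl.
Insert eel: eel > ape → go right; eel < pig → go left; eel > dog → go right; eel < elk → go left. Place as left child of elk.
Insert fox: fox > ape → go right; fox < pig → go left; fox > dog → go right; fox > elk → go right; fox < hen → go left; fox > ewe → go right. Place as right child of ewe.

Path to bat: ape → pig → dog → boa → asp → bat, which is 5 edges.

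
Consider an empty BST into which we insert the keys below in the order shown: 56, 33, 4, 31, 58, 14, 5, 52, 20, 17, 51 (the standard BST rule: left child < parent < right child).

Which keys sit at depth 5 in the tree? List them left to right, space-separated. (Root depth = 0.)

5 20

56: root
33: left child of 56 (depth 1)
4: left child of 33 (depth 2)
31: right child of 4 (depth 3)
58: right child of 56 (depth 1)
14: left child of 31 (depth 4)
5: left child of 14 (depth 5)
52: right child of 33 (depth 2)
20: right child of 14 (depth 5)
17: left child of 20 (depth 6)
51: left child of 52 (depth 3)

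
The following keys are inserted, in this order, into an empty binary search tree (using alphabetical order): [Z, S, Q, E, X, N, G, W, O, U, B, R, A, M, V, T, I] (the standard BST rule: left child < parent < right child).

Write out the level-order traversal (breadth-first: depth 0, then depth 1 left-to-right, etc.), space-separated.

Z: root
S: left child of Z (depth 1)
Q: left child of S (depth 2)
E: left child of Q (depth 3)
X: right child of S (depth 2)
N: right child of E (depth 4)
G: left child of N (depth 5)
W: left child of X (depth 3)
O: right child of N (depth 5)
U: left child of W (depth 4)
B: left child of E (depth 4)
R: right child of Q (depth 3)
A: left child of B (depth 5)
M: right child of G (depth 6)
V: right child of U (depth 5)
T: left child of U (depth 5)
I: left child of M (depth 7)

Z S Q X E R W B N U A G O T V M I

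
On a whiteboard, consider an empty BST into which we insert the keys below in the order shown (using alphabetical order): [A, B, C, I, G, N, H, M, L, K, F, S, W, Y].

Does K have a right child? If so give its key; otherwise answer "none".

none

Resulting structure (node: left, right):
  A: L=–, R=B
  B: L=–, R=C
  C: L=–, R=I
  I: L=G, R=N
  G: L=F, R=H
  N: L=M, R=S
  H: L=–, R=–
  M: L=L, R=–
  L: L=K, R=–
  K: L=–, R=–
  F: L=–, R=–
  S: L=–, R=W
  W: L=–, R=Y
  Y: L=–, R=–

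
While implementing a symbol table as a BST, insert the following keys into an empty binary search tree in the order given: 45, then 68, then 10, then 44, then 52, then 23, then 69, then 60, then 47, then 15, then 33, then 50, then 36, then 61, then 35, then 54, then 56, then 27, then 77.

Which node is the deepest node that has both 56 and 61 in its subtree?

Insert 45: tree is empty, so 45 becomes the root.
Insert 68: 68 > 45 → go right. Place as right child of 45.
Insert 10: 10 < 45 → go left. Place as left child of 45.
Insert 44: 44 < 45 → go left; 44 > 10 → go right. Place as right child of 10.
Insert 52: 52 > 45 → go right; 52 < 68 → go left. Place as left child of 68.
Insert 23: 23 < 45 → go left; 23 > 10 → go right; 23 < 44 → go left. Place as left child of 44.
Insert 69: 69 > 45 → go right; 69 > 68 → go right. Place as right child of 68.
Insert 60: 60 > 45 → go right; 60 < 68 → go left; 60 > 52 → go right. Place as right child of 52.
Insert 47: 47 > 45 → go right; 47 < 68 → go left; 47 < 52 → go left. Place as left child of 52.
Insert 15: 15 < 45 → go left; 15 > 10 → go right; 15 < 44 → go left; 15 < 23 → go left. Place as left child of 23.
Insert 33: 33 < 45 → go left; 33 > 10 → go right; 33 < 44 → go left; 33 > 23 → go right. Place as right child of 23.
Insert 50: 50 > 45 → go right; 50 < 68 → go left; 50 < 52 → go left; 50 > 47 → go right. Place as right child of 47.
Insert 36: 36 < 45 → go left; 36 > 10 → go right; 36 < 44 → go left; 36 > 23 → go right; 36 > 33 → go right. Place as right child of 33.
Insert 61: 61 > 45 → go right; 61 < 68 → go left; 61 > 52 → go right; 61 > 60 → go right. Place as right child of 60.
Insert 35: 35 < 45 → go left; 35 > 10 → go right; 35 < 44 → go left; 35 > 23 → go right; 35 > 33 → go right; 35 < 36 → go left. Place as left child of 36.
Insert 54: 54 > 45 → go right; 54 < 68 → go left; 54 > 52 → go right; 54 < 60 → go left. Place as left child of 60.
Insert 56: 56 > 45 → go right; 56 < 68 → go left; 56 > 52 → go right; 56 < 60 → go left; 56 > 54 → go right. Place as right child of 54.
Insert 27: 27 < 45 → go left; 27 > 10 → go right; 27 < 44 → go left; 27 > 23 → go right; 27 < 33 → go left. Place as left child of 33.
Insert 77: 77 > 45 → go right; 77 > 68 → go right; 77 > 69 → go right. Place as right child of 69.

Path to 56: 45 → 68 → 52 → 60 → 54 → 56
Path to 61: 45 → 68 → 52 → 60 → 61
The paths share a prefix ending at 60, then split left and right.

60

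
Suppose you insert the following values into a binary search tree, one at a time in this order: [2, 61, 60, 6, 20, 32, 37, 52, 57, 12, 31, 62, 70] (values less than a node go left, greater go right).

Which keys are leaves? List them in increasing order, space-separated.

2: root
61: right child of 2 (depth 1)
60: left child of 61 (depth 2)
6: left child of 60 (depth 3)
20: right child of 6 (depth 4)
32: right child of 20 (depth 5)
37: right child of 32 (depth 6)
52: right child of 37 (depth 7)
57: right child of 52 (depth 8)
12: left child of 20 (depth 5)
31: left child of 32 (depth 6)
62: right child of 61 (depth 2)
70: right child of 62 (depth 3)

12 31 57 70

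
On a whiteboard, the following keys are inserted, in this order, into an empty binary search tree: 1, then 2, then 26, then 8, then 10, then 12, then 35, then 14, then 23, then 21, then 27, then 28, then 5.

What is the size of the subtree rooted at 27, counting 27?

Insert 1: tree is empty, so 1 becomes the root.
Insert 2: 2 > 1 → go right. Place as right child of 1.
Insert 26: 26 > 1 → go right; 26 > 2 → go right. Place as right child of 2.
Insert 8: 8 > 1 → go right; 8 > 2 → go right; 8 < 26 → go left. Place as left child of 26.
Insert 10: 10 > 1 → go right; 10 > 2 → go right; 10 < 26 → go left; 10 > 8 → go right. Place as right child of 8.
Insert 12: 12 > 1 → go right; 12 > 2 → go right; 12 < 26 → go left; 12 > 8 → go right; 12 > 10 → go right. Place as right child of 10.
Insert 35: 35 > 1 → go right; 35 > 2 → go right; 35 > 26 → go right. Place as right child of 26.
Insert 14: 14 > 1 → go right; 14 > 2 → go right; 14 < 26 → go left; 14 > 8 → go right; 14 > 10 → go right; 14 > 12 → go right. Place as right child of 12.
Insert 23: 23 > 1 → go right; 23 > 2 → go right; 23 < 26 → go left; 23 > 8 → go right; 23 > 10 → go right; 23 > 12 → go right; 23 > 14 → go right. Place as right child of 14.
Insert 21: 21 > 1 → go right; 21 > 2 → go right; 21 < 26 → go left; 21 > 8 → go right; 21 > 10 → go right; 21 > 12 → go right; 21 > 14 → go right; 21 < 23 → go left. Place as left child of 23.
Insert 27: 27 > 1 → go right; 27 > 2 → go right; 27 > 26 → go right; 27 < 35 → go left. Place as left child of 35.
Insert 28: 28 > 1 → go right; 28 > 2 → go right; 28 > 26 → go right; 28 < 35 → go left; 28 > 27 → go right. Place as right child of 27.
Insert 5: 5 > 1 → go right; 5 > 2 → go right; 5 < 26 → go left; 5 < 8 → go left. Place as left child of 8.

Subtree rooted at 27 contains: 27, 28 — 2 nodes.

2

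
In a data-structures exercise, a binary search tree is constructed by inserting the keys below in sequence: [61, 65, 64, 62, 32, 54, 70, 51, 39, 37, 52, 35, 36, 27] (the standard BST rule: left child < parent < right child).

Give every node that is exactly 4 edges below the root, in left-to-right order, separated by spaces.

39 52

Insert 61: tree is empty, so 61 becomes the root.
Insert 65: 65 > 61 → go right. Place as right child of 61.
Insert 64: 64 > 61 → go right; 64 < 65 → go left. Place as left child of 65.
Insert 62: 62 > 61 → go right; 62 < 65 → go left; 62 < 64 → go left. Place as left child of 64.
Insert 32: 32 < 61 → go left. Place as left child of 61.
Insert 54: 54 < 61 → go left; 54 > 32 → go right. Place as right child of 32.
Insert 70: 70 > 61 → go right; 70 > 65 → go right. Place as right child of 65.
Insert 51: 51 < 61 → go left; 51 > 32 → go right; 51 < 54 → go left. Place as left child of 54.
Insert 39: 39 < 61 → go left; 39 > 32 → go right; 39 < 54 → go left; 39 < 51 → go left. Place as left child of 51.
Insert 37: 37 < 61 → go left; 37 > 32 → go right; 37 < 54 → go left; 37 < 51 → go left; 37 < 39 → go left. Place as left child of 39.
Insert 52: 52 < 61 → go left; 52 > 32 → go right; 52 < 54 → go left; 52 > 51 → go right. Place as right child of 51.
Insert 35: 35 < 61 → go left; 35 > 32 → go right; 35 < 54 → go left; 35 < 51 → go left; 35 < 39 → go left; 35 < 37 → go left. Place as left child of 37.
Insert 36: 36 < 61 → go left; 36 > 32 → go right; 36 < 54 → go left; 36 < 51 → go left; 36 < 39 → go left; 36 < 37 → go left; 36 > 35 → go right. Place as right child of 35.
Insert 27: 27 < 61 → go left; 27 < 32 → go left. Place as left child of 32.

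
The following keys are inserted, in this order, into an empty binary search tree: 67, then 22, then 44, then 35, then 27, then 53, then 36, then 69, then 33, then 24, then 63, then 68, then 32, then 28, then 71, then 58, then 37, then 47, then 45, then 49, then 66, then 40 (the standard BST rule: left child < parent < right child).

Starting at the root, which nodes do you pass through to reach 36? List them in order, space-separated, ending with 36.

67 22 44 35 36

Insert 67: tree is empty, so 67 becomes the root.
Insert 22: 22 < 67 → go left. Place as left child of 67.
Insert 44: 44 < 67 → go left; 44 > 22 → go right. Place as right child of 22.
Insert 35: 35 < 67 → go left; 35 > 22 → go right; 35 < 44 → go left. Place as left child of 44.
Insert 27: 27 < 67 → go left; 27 > 22 → go right; 27 < 44 → go left; 27 < 35 → go left. Place as left child of 35.
Insert 53: 53 < 67 → go left; 53 > 22 → go right; 53 > 44 → go right. Place as right child of 44.
Insert 36: 36 < 67 → go left; 36 > 22 → go right; 36 < 44 → go left; 36 > 35 → go right. Place as right child of 35.
Insert 69: 69 > 67 → go right. Place as right child of 67.
Insert 33: 33 < 67 → go left; 33 > 22 → go right; 33 < 44 → go left; 33 < 35 → go left; 33 > 27 → go right. Place as right child of 27.
Insert 24: 24 < 67 → go left; 24 > 22 → go right; 24 < 44 → go left; 24 < 35 → go left; 24 < 27 → go left. Place as left child of 27.
Insert 63: 63 < 67 → go left; 63 > 22 → go right; 63 > 44 → go right; 63 > 53 → go right. Place as right child of 53.
Insert 68: 68 > 67 → go right; 68 < 69 → go left. Place as left child of 69.
Insert 32: 32 < 67 → go left; 32 > 22 → go right; 32 < 44 → go left; 32 < 35 → go left; 32 > 27 → go right; 32 < 33 → go left. Place as left child of 33.
Insert 28: 28 < 67 → go left; 28 > 22 → go right; 28 < 44 → go left; 28 < 35 → go left; 28 > 27 → go right; 28 < 33 → go left; 28 < 32 → go left. Place as left child of 32.
Insert 71: 71 > 67 → go right; 71 > 69 → go right. Place as right child of 69.
Insert 58: 58 < 67 → go left; 58 > 22 → go right; 58 > 44 → go right; 58 > 53 → go right; 58 < 63 → go left. Place as left child of 63.
Insert 37: 37 < 67 → go left; 37 > 22 → go right; 37 < 44 → go left; 37 > 35 → go right; 37 > 36 → go right. Place as right child of 36.
Insert 47: 47 < 67 → go left; 47 > 22 → go right; 47 > 44 → go right; 47 < 53 → go left. Place as left child of 53.
Insert 45: 45 < 67 → go left; 45 > 22 → go right; 45 > 44 → go right; 45 < 53 → go left; 45 < 47 → go left. Place as left child of 47.
Insert 49: 49 < 67 → go left; 49 > 22 → go right; 49 > 44 → go right; 49 < 53 → go left; 49 > 47 → go right. Place as right child of 47.
Insert 66: 66 < 67 → go left; 66 > 22 → go right; 66 > 44 → go right; 66 > 53 → go right; 66 > 63 → go right. Place as right child of 63.
Insert 40: 40 < 67 → go left; 40 > 22 → go right; 40 < 44 → go left; 40 > 35 → go right; 40 > 36 → go right; 40 > 37 → go right. Place as right child of 37.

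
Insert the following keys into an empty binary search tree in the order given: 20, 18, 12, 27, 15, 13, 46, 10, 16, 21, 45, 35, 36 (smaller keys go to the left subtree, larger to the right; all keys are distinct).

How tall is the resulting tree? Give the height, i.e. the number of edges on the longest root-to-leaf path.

Insert 20: tree is empty, so 20 becomes the root.
Insert 18: 18 < 20 → go left. Place as left child of 20.
Insert 12: 12 < 20 → go left; 12 < 18 → go left. Place as left child of 18.
Insert 27: 27 > 20 → go right. Place as right child of 20.
Insert 15: 15 < 20 → go left; 15 < 18 → go left; 15 > 12 → go right. Place as right child of 12.
Insert 13: 13 < 20 → go left; 13 < 18 → go left; 13 > 12 → go right; 13 < 15 → go left. Place as left child of 15.
Insert 46: 46 > 20 → go right; 46 > 27 → go right. Place as right child of 27.
Insert 10: 10 < 20 → go left; 10 < 18 → go left; 10 < 12 → go left. Place as left child of 12.
Insert 16: 16 < 20 → go left; 16 < 18 → go left; 16 > 12 → go right; 16 > 15 → go right. Place as right child of 15.
Insert 21: 21 > 20 → go right; 21 < 27 → go left. Place as left child of 27.
Insert 45: 45 > 20 → go right; 45 > 27 → go right; 45 < 46 → go left. Place as left child of 46.
Insert 35: 35 > 20 → go right; 35 > 27 → go right; 35 < 46 → go left; 35 < 45 → go left. Place as left child of 45.
Insert 36: 36 > 20 → go right; 36 > 27 → go right; 36 < 46 → go left; 36 < 45 → go left; 36 > 35 → go right. Place as right child of 35.

The deepest node is 36 at depth 5.

5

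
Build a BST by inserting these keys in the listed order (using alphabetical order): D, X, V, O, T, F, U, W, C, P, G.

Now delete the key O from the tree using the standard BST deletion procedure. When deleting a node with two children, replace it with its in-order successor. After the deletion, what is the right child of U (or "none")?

D: root
X: right child of D (depth 1)
V: left child of X (depth 2)
O: left child of V (depth 3)
T: right child of O (depth 4)
F: left child of O (depth 4)
U: right child of T (depth 5)
W: right child of V (depth 3)
C: left child of D (depth 1)
P: left child of T (depth 5)
G: right child of F (depth 5)

Delete O (two children — replace with in-order successor).
After deletion, U's right child: none.

none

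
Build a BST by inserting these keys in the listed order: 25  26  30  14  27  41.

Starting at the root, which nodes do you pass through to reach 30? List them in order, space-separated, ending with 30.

Resulting structure (node: left, right):
  25: L=14, R=26
  26: L=–, R=30
  30: L=27, R=41
  14: L=–, R=–
  27: L=–, R=–
  41: L=–, R=–

25 26 30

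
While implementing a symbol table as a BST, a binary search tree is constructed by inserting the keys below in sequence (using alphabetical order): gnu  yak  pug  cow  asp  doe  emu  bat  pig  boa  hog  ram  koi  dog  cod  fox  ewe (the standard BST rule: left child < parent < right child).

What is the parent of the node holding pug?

yak

gnu: root
yak: right child of gnu (depth 1)
pug: left child of yak (depth 2)
cow: left child of gnu (depth 1)
asp: left child of cow (depth 2)
doe: right child of cow (depth 2)
emu: right child of doe (depth 3)
bat: right child of asp (depth 3)
pig: left child of pug (depth 3)
boa: right child of bat (depth 4)
hog: left child of pig (depth 4)
ram: right child of pug (depth 3)
koi: right child of hog (depth 5)
dog: left child of emu (depth 4)
cod: right child of boa (depth 5)
fox: right child of emu (depth 4)
ewe: left child of fox (depth 5)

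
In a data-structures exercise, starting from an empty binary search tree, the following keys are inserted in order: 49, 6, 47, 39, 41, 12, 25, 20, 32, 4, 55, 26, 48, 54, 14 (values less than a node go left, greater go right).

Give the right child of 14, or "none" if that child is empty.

Insert 49: tree is empty, so 49 becomes the root.
Insert 6: 6 < 49 → go left. Place as left child of 49.
Insert 47: 47 < 49 → go left; 47 > 6 → go right. Place as right child of 6.
Insert 39: 39 < 49 → go left; 39 > 6 → go right; 39 < 47 → go left. Place as left child of 47.
Insert 41: 41 < 49 → go left; 41 > 6 → go right; 41 < 47 → go left; 41 > 39 → go right. Place as right child of 39.
Insert 12: 12 < 49 → go left; 12 > 6 → go right; 12 < 47 → go left; 12 < 39 → go left. Place as left child of 39.
Insert 25: 25 < 49 → go left; 25 > 6 → go right; 25 < 47 → go left; 25 < 39 → go left; 25 > 12 → go right. Place as right child of 12.
Insert 20: 20 < 49 → go left; 20 > 6 → go right; 20 < 47 → go left; 20 < 39 → go left; 20 > 12 → go right; 20 < 25 → go left. Place as left child of 25.
Insert 32: 32 < 49 → go left; 32 > 6 → go right; 32 < 47 → go left; 32 < 39 → go left; 32 > 12 → go right; 32 > 25 → go right. Place as right child of 25.
Insert 4: 4 < 49 → go left; 4 < 6 → go left. Place as left child of 6.
Insert 55: 55 > 49 → go right. Place as right child of 49.
Insert 26: 26 < 49 → go left; 26 > 6 → go right; 26 < 47 → go left; 26 < 39 → go left; 26 > 12 → go right; 26 > 25 → go right; 26 < 32 → go left. Place as left child of 32.
Insert 48: 48 < 49 → go left; 48 > 6 → go right; 48 > 47 → go right. Place as right child of 47.
Insert 54: 54 > 49 → go right; 54 < 55 → go left. Place as left child of 55.
Insert 14: 14 < 49 → go left; 14 > 6 → go right; 14 < 47 → go left; 14 < 39 → go left; 14 > 12 → go right; 14 < 25 → go left; 14 < 20 → go left. Place as left child of 20.

none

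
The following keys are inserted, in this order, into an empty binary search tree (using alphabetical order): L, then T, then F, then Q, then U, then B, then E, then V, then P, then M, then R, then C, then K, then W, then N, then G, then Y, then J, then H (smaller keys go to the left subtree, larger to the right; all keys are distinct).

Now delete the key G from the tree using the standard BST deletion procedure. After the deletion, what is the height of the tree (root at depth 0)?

5

Insert L: tree is empty, so L becomes the root.
Insert T: T > L → go right. Place as right child of L.
Insert F: F < L → go left. Place as left child of L.
Insert Q: Q > L → go right; Q < T → go left. Place as left child of T.
Insert U: U > L → go right; U > T → go right. Place as right child of T.
Insert B: B < L → go left; B < F → go left. Place as left child of F.
Insert E: E < L → go left; E < F → go left; E > B → go right. Place as right child of B.
Insert V: V > L → go right; V > T → go right; V > U → go right. Place as right child of U.
Insert P: P > L → go right; P < T → go left; P < Q → go left. Place as left child of Q.
Insert M: M > L → go right; M < T → go left; M < Q → go left; M < P → go left. Place as left child of P.
Insert R: R > L → go right; R < T → go left; R > Q → go right. Place as right child of Q.
Insert C: C < L → go left; C < F → go left; C > B → go right; C < E → go left. Place as left child of E.
Insert K: K < L → go left; K > F → go right. Place as right child of F.
Insert W: W > L → go right; W > T → go right; W > U → go right; W > V → go right. Place as right child of V.
Insert N: N > L → go right; N < T → go left; N < Q → go left; N < P → go left; N > M → go right. Place as right child of M.
Insert G: G < L → go left; G > F → go right; G < K → go left. Place as left child of K.
Insert Y: Y > L → go right; Y > T → go right; Y > U → go right; Y > V → go right; Y > W → go right. Place as right child of W.
Insert J: J < L → go left; J > F → go right; J < K → go left; J > G → go right. Place as right child of G.
Insert H: H < L → go left; H > F → go right; H < K → go left; H > G → go right; H < J → go left. Place as left child of J.

Delete G (at most one child — splice it out).
After deletion, deepest node is N at depth 5.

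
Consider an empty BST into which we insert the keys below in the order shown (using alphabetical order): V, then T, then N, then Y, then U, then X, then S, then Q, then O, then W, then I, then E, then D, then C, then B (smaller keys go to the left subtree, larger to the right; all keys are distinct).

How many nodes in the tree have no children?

Resulting structure (node: left, right):
  V: L=T, R=Y
  T: L=N, R=U
  N: L=I, R=S
  Y: L=X, R=–
  U: L=–, R=–
  X: L=W, R=–
  S: L=Q, R=–
  Q: L=O, R=–
  O: L=–, R=–
  W: L=–, R=–
  I: L=E, R=–
  E: L=D, R=–
  D: L=C, R=–
  C: L=B, R=–
  B: L=–, R=–

Leaves: B, O, U, W — 4 in total.

4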